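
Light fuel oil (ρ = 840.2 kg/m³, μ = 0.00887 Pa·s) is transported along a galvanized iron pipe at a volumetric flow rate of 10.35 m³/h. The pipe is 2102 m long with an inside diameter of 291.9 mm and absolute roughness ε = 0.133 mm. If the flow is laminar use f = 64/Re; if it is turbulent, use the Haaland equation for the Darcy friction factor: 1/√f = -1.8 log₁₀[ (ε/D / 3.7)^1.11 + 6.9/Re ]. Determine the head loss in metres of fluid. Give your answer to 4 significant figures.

h_f ≈ 0.03650 m

Q = 10.35 m³/h = 10.35/3600 = 0.002875 m³/s.
Cross-sectional area A = πD²/4 = π(0.2919)²/4 = 0.06692 m²; mean velocity V = Q/A = 0.002875/0.06692 = 0.04296 m/s.
Reynolds number Re = ρVD/μ = 840.2 · 0.04296 · 0.2919 / 0.00887 = 1188.
Re < 2300 → laminar flow, so f = 64/Re = 64/1188 = 0.05388 (the turbulent correlation is not needed).
Darcy-Weisbach: ΔP = f(L/D)(ρV²/2) = 0.05388·(2102/0.2919)·(840.2·0.04296²/2) = 0.05388·7201·0.7754 = 300.8 Pa.
Head loss h_f = ΔP/(ρg) = 300.8/(840.2·9.81) = 0.03650 m.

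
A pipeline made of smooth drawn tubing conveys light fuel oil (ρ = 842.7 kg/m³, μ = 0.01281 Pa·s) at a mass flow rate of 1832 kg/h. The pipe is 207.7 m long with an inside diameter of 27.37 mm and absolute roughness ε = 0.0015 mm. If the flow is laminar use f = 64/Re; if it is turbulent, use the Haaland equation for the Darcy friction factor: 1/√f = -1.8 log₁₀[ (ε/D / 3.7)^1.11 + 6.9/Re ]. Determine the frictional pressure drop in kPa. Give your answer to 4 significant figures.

ṁ = 1832 kg/h = 1832/3600 = 0.5089 kg/s.
A = πD²/4 = π(0.02737)²/4 = 0.0005884 m²; mean velocity V = ṁ/(ρA) = 0.5089/(842.7 · 0.0005884) = 1.026 m/s.
Reynolds number Re = ρVD/μ = 842.7 · 1.026 · 0.02737 / 0.0128 = 1848.
Re < 2300 → laminar flow, so f = 64/Re = 64/1848 = 0.03463 (the turbulent correlation is not needed).
Darcy-Weisbach: ΔP = f(L/D)(ρV²/2) = 0.03463·(207.7/0.02737)·(842.7·1.026²/2) = 0.03463·7589·443.9 = 1.167e+05 Pa.
ΔP = 1.167e+05 Pa = 116.7 kPa.

ΔP ≈ 116.7 kPa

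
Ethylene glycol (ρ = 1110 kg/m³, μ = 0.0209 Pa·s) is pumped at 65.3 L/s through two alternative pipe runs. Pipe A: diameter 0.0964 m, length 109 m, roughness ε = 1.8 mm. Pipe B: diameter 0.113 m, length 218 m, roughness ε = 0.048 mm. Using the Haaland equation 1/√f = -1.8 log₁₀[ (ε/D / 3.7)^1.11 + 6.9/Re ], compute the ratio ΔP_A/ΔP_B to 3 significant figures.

Pipe A: V = Q/A = 0.0653/0.007299 = 8.947 m/s; Re = 4.581e+04; ε/D = 0.0187; Haaland → f = 0.04833; ΔP_A = f(L/D)(ρV²/2) = 2.428e+06 Pa.
Pipe B: V = Q/A = 0.0653/0.01003 = 6.511 m/s; Re = 3.908e+04; ε/D = 0.000425; Haaland → f = 0.02304; ΔP_B = f(L/D)(ρV²/2) = 1.046e+06 Pa.
ΔP_A/ΔP_B = 2.428e+06/1.046e+06 = 2.32.

ΔP_A/ΔP_B ≈ 2.32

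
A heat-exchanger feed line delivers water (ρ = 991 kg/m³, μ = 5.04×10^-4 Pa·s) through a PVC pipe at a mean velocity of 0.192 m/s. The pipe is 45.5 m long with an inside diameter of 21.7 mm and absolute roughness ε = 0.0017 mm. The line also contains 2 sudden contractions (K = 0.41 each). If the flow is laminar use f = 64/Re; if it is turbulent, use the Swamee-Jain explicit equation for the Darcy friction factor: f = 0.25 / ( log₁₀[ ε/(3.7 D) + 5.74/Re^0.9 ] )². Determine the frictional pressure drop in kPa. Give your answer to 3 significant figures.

Reynolds number Re = ρVD/μ = 991 · 0.192 · 0.0217 / 0.000504 = 8192.
Re > 4000 → turbulent. Relative roughness ε/D = 1.7e-06/0.0217 = 7.83e-05. Swamee-Jain: f = 0.25/(log₁₀[7.83e-05/3.7 + 5.74/8192^0.9])² = 0.25/(log₁₀[2.12e-05 + 0.00173])² = 0.25/(-2.758)² = 0.03287.
Total minor-loss coefficient ΣK = 2·0.41 = 0.82.
ΔP = [f·L/D + ΣK]·(ρV²/2) = [0.03287·45.5/0.0217 + 0.82]·(991·0.192²/2) = [68.92 + 0.82]·18.27 = 1274 Pa.
ΔP = 1274 Pa = 1.27 kPa.

ΔP ≈ 1.27 kPa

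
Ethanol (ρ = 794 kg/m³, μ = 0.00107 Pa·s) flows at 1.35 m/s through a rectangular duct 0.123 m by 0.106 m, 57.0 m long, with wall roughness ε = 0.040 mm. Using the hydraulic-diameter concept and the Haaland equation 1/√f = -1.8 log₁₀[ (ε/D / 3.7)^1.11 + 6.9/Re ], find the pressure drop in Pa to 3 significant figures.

ΔP ≈ 6910 Pa

Hydraulic diameter D_h = 4A/P = 4·(0.123·0.106)/(2·(0.123+0.106)) = 0.05215/0.458 = 0.1139 m.
Re = ρVD_h/μ = 794·1.35·0.1139/0.00107 = 1.141e+05.
ε/D_h = 4e-05/0.1139 = 0.000351; Haaland gives 1/√f = -1.8 log₁₀[3.43e-05+6.05e-05] = 7.242, so f = 0.01907.
ΔP = f(L/D_h)(ρV²/2) = 0.01907·57/0.1139·723.5 = 6906 Pa.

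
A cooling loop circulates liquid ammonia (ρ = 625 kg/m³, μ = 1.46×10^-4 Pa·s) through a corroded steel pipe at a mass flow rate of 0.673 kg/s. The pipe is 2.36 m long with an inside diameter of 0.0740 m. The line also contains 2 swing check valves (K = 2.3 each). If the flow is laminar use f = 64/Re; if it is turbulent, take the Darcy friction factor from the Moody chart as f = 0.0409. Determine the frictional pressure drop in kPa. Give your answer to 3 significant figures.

ΔP ≈ 0.116 kPa

A = πD²/4 = π(0.074)²/4 = 0.004301 m²; mean velocity V = ṁ/(ρA) = 0.673/(625 · 0.004301) = 0.2504 m/s.
Reynolds number Re = ρVD/μ = 625 · 0.2504 · 0.074 / 0.000146 = 7.931e+04.
Re > 4000 → turbulent; use the Moody-chart value f = 0.0409.
Total minor-loss coefficient ΣK = 2·2.3 = 4.6.
ΔP = [f·L/D + ΣK]·(ρV²/2) = [0.0409·2.36/0.074 + 4.6]·(625·0.2504²/2) = [1.304 + 4.6]·19.59 = 115.7 Pa.
ΔP = 115.7 Pa = 0.116 kPa.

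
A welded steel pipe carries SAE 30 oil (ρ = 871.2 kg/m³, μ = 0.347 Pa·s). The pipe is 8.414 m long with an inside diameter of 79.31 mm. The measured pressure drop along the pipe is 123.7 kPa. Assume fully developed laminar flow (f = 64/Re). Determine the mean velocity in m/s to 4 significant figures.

For laminar flow, f = 64/Re with Re = ρVD/μ, so Darcy-Weisbach reduces to ΔP = 32μLV/D². Solving for V: V = ΔP·D²/(32μL) = 1.237e+05·(0.07931)²/(32·0.347·8.414) = 8.328 m/s.
Check: Re = ρVD/μ = 871.2·8.328·0.07931/0.347 = 1658 < 2300, so the laminar assumption holds.

V ≈ 8.328 m/s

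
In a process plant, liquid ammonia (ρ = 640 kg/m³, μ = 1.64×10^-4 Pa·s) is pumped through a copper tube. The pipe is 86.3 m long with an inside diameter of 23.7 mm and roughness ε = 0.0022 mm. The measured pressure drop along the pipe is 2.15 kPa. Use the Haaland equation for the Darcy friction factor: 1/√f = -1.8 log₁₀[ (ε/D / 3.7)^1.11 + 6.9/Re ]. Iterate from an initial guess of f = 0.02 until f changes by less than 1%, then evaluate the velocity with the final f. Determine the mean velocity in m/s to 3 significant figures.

V ≈ 0.275 m/s

Rearranging Darcy-Weisbach: V = √(2·ΔP·D/(f·L·ρ)). With ε/D = 2.2e-06/0.0237 = 9.28e-05, iterate starting from f = 0.02:
  f = 0.02 → V = √(2·2150·0.0237/(0.02·86.3·640)) = 0.3037 m/s; Re = ρVD/μ = 2.809e+04; f → 0.02387
  f = 0.02387 → V = 0.278 m/s; Re = 2.572e+04; f → 0.02437
  f = 0.02437 → V = 0.2752 m/s; Re = 2.545e+04; f → 0.02443
Converged (Δf/f < 1%). With the final f = 0.02443: V = √(2·2150·0.0237/(0.02443·86.3·640)) = 0.2748 m/s.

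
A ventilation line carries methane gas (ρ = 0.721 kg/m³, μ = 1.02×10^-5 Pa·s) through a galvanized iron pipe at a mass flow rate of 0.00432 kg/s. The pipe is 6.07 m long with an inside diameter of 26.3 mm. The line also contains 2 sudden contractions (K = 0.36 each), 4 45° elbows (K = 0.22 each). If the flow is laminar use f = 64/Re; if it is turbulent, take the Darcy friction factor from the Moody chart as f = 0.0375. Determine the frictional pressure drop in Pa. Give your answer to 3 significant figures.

ΔP ≈ 450 Pa

A = πD²/4 = π(0.0263)²/4 = 0.0005433 m²; mean velocity V = ṁ/(ρA) = 0.00432/(0.721 · 0.0005433) = 11.03 m/s.
Reynolds number Re = ρVD/μ = 0.721 · 11.03 · 0.0263 / 1.02e-05 = 2.05e+04.
Re > 4000 → turbulent; use the Moody-chart value f = 0.0375.
Total minor-loss coefficient ΣK = 2·0.36 + 4·0.22 = 1.6.
ΔP = [f·L/D + ΣK]·(ρV²/2) = [0.0375·6.07/0.0263 + 1.6]·(0.721·11.03²/2) = [8.655 + 1.6]·43.85 = 449.7 Pa.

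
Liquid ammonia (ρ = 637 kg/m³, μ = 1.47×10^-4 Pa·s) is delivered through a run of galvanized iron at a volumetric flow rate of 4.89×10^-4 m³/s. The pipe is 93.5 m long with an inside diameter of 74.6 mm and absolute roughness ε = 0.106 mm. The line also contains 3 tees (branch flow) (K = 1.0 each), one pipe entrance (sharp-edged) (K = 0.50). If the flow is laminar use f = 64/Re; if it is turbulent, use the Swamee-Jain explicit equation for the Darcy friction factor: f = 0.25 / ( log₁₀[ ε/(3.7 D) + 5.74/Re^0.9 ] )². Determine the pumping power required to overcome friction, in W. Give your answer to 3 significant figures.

P ≈ 0.0713 W

Cross-sectional area A = πD²/4 = π(0.0746)²/4 = 0.004371 m²; mean velocity V = Q/A = 0.000489/0.004371 = 0.1119 m/s.
Reynolds number Re = ρVD/μ = 637 · 0.1119 · 0.0746 / 0.000147 = 3.617e+04.
Re > 4000 → turbulent. Relative roughness ε/D = 0.000106/0.0746 = 0.00142. Swamee-Jain: f = 0.25/(log₁₀[0.00142/3.7 + 5.74/3.617e+04^0.9])² = 0.25/(log₁₀[0.000384 + 0.000453])² = 0.25/(-3.077)² = 0.0264.
Total minor-loss coefficient ΣK = 3·1 + 1·0.5 = 3.5.
ΔP = [f·L/D + ΣK]·(ρV²/2) = [0.0264·93.5/0.0746 + 3.5]·(637·0.1119²/2) = [33.09 + 3.5]·3.987 = 145.9 Pa.
Pumping power P = QΔP = 0.000489·145.9 = 0.07133 W = 0.0713 W.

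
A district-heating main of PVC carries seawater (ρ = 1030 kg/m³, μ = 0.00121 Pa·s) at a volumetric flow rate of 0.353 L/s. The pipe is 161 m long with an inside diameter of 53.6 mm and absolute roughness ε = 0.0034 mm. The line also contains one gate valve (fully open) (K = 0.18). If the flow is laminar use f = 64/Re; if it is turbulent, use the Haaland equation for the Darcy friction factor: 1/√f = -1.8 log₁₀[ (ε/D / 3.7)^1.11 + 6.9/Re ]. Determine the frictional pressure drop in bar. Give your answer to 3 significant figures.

ΔP ≈ 0.0129 bar

Q = 0.353 L/s = 0.353/1000 = 0.000353 m³/s.
Cross-sectional area A = πD²/4 = π(0.0536)²/4 = 0.002256 m²; mean velocity V = Q/A = 0.000353/0.002256 = 0.1564 m/s.
Reynolds number Re = ρVD/μ = 1030 · 0.1564 · 0.0536 / 0.00121 = 7138.
Re > 4000 → turbulent. Relative roughness ε/D = 3.4e-06/0.0536 = 6.34e-05. Haaland: 1/√f = -1.8 log₁₀[(6.34e-05/3.7)^1.11 + 6.9/7138] = -1.8 log₁₀[5.13e-06 + 0.000967] = 5.422, so f = 0.03401.
Total minor-loss coefficient ΣK = 1·0.18 = 0.18.
ΔP = [f·L/D + ΣK]·(ρV²/2) = [0.03401·161/0.0536 + 0.18]·(1030·0.1564²/2) = [102.2 + 0.18]·12.6 = 1290 Pa.
ΔP = 1290 Pa = 0.0129 bar.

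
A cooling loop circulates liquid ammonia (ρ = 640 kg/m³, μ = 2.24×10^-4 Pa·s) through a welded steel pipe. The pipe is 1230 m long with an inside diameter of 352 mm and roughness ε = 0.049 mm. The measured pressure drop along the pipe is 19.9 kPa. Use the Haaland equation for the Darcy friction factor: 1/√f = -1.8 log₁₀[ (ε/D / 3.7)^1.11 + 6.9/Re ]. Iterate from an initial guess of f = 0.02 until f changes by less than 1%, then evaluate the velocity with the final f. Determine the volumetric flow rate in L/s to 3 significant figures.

Q ≈ 111 L/s

Rearranging Darcy-Weisbach: V = √(2·ΔP·D/(f·L·ρ)). With ε/D = 4.9e-05/0.352 = 0.000139, iterate starting from f = 0.02:
  f = 0.02 → V = √(2·1.99e+04·0.352/(0.02·1230·640)) = 0.9433 m/s; Re = ρVD/μ = 9.487e+05; f → 0.01392
  f = 0.01392 → V = 1.131 m/s; Re = 1.137e+06; f → 0.01376
  f = 0.01376 → V = 1.137 m/s; Re = 1.144e+06; f → 0.01375
Converged (Δf/f < 1%). With the final f = 0.01375: V = √(2·1.99e+04·0.352/(0.01375·1230·640)) = 1.138 m/s.
Q = V·A = 1.138·(π/4·0.352²) = 0.1107 m³/s = 111 L/s.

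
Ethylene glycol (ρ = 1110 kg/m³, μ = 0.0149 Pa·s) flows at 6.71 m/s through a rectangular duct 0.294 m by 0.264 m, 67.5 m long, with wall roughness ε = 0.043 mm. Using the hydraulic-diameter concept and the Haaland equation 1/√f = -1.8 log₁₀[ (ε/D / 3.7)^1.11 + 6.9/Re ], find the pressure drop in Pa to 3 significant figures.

Hydraulic diameter D_h = 4A/P = 4·(0.294·0.264)/(2·(0.294+0.264)) = 0.3105/1.116 = 0.2782 m.
Re = ρVD_h/μ = 1110·6.71·0.2782/0.0149 = 1.391e+05.
ε/D_h = 4.3e-05/0.2782 = 0.000155; Haaland gives 1/√f = -1.8 log₁₀[1.38e-05+4.96e-05] = 7.556, so f = 0.01751.
ΔP = f(L/D_h)(ρV²/2) = 0.01751·67.5/0.2782·2.499e+04 = 1.062e+05 Pa.

ΔP ≈ 106000 Pa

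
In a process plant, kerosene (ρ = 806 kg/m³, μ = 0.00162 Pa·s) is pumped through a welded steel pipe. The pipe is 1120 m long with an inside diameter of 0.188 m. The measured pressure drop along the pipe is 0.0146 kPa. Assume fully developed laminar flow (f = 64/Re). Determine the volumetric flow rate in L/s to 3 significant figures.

For laminar flow, f = 64/Re with Re = ρVD/μ, so Darcy-Weisbach reduces to ΔP = 32μLV/D². Solving for V: V = ΔP·D²/(32μL) = 14.6·(0.188)²/(32·0.00162·1120) = 0.008888 m/s.
Check: Re = ρVD/μ = 806·0.008888·0.188/0.00162 = 831.3 < 2300, so the laminar assumption holds.
Q = V·A = 0.008888·(π/4·0.188²) = 0.0002467 m³/s = 0.247 L/s.

Q ≈ 0.247 L/s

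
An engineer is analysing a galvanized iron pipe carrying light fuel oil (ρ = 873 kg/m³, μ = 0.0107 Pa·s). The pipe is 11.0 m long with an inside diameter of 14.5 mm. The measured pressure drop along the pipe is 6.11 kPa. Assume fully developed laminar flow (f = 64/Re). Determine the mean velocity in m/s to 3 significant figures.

For laminar flow, f = 64/Re with Re = ρVD/μ, so Darcy-Weisbach reduces to ΔP = 32μLV/D². Solving for V: V = ΔP·D²/(32μL) = 6110·(0.0145)²/(32·0.0107·11) = 0.3411 m/s.
Check: Re = ρVD/μ = 873·0.3411·0.0145/0.0107 = 403.5 < 2300, so the laminar assumption holds.

V ≈ 0.341 m/s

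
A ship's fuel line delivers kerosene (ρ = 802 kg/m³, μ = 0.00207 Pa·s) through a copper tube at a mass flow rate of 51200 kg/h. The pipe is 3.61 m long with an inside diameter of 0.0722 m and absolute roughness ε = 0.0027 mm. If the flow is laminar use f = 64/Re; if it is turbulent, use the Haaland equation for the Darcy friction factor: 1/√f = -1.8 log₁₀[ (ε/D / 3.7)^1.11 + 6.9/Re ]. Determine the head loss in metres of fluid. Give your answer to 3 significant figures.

ṁ = 51200 kg/h = 51200/3600 = 14.22 kg/s.
A = πD²/4 = π(0.0722)²/4 = 0.004094 m²; mean velocity V = ṁ/(ρA) = 14.22/(802 · 0.004094) = 4.331 m/s.
Reynolds number Re = ρVD/μ = 802 · 4.331 · 0.0722 / 0.00207 = 1.212e+05.
Re > 4000 → turbulent. Relative roughness ε/D = 2.7e-06/0.0722 = 3.74e-05. Haaland: 1/√f = -1.8 log₁₀[(3.74e-05/3.7)^1.11 + 6.9/1.212e+05] = -1.8 log₁₀[2.85e-06 + 5.69e-05] = 7.602, so f = 0.0173.
Darcy-Weisbach: ΔP = f(L/D)(ρV²/2) = 0.0173·(3.61/0.0722)·(802·4.331²/2) = 0.0173·50·7523 = 6509 Pa.
Head loss h_f = ΔP/(ρg) = 6509/(802·9.81) = 0.827 m.

h_f ≈ 0.827 m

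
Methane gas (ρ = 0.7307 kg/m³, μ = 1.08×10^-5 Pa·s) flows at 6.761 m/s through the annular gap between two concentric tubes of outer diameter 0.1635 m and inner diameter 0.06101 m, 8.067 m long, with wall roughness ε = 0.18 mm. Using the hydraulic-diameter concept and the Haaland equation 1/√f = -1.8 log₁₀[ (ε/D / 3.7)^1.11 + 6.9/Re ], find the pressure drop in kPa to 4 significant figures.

ΔP ≈ 0.03401 kPa

Hydraulic diameter D_h = 4A/P = D_o - D_i = 0.1635 - 0.06101 = 0.1025 m.
Re = ρVD_h/μ = 0.7307·6.761·0.1025/1.08e-05 = 4.688e+04.
ε/D_h = 0.00018/0.1025 = 0.00176; Haaland gives 1/√f = -1.8 log₁₀[0.000205+0.000147] = 6.217, so f = 0.02587.
ΔP = f(L/D_h)(ρV²/2) = 0.02587·8.067/0.1025·16.7 = 34.01 Pa.
ΔP = 0.03401 kPa.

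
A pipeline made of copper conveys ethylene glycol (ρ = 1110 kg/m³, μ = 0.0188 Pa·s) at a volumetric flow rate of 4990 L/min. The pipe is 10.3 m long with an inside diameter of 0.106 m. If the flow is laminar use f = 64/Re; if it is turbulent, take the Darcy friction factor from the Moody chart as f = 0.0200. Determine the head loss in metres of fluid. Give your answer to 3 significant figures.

Q = 4990 L/min = 4990/60000 = 0.08317 m³/s.
Cross-sectional area A = πD²/4 = π(0.106)²/4 = 0.008825 m²; mean velocity V = Q/A = 0.08317/0.008825 = 9.424 m/s.
Reynolds number Re = ρVD/μ = 1110 · 9.424 · 0.106 / 0.0188 = 5.898e+04.
Re > 4000 → turbulent; use the Moody-chart value f = 0.0200.
Darcy-Weisbach: ΔP = f(L/D)(ρV²/2) = 0.02·(10.3/0.106)·(1110·9.424²/2) = 0.02·97.17·4.929e+04 = 9.58e+04 Pa.
Head loss h_f = ΔP/(ρg) = 9.58e+04/(1110·9.81) = 8.80 m.

h_f ≈ 8.80 m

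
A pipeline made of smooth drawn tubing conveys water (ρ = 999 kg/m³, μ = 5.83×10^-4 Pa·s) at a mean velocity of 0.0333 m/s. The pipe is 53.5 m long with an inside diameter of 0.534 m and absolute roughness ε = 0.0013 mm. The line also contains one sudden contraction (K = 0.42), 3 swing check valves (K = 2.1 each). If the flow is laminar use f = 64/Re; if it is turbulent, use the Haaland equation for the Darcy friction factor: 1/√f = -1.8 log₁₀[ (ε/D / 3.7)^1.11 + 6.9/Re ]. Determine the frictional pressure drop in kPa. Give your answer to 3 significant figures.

ΔP ≈ 0.00501 kPa

Reynolds number Re = ρVD/μ = 999 · 0.0333 · 0.534 / 0.000583 = 3.047e+04.
Re > 4000 → turbulent. Relative roughness ε/D = 1.3e-06/0.534 = 2.43e-06. Haaland: 1/√f = -1.8 log₁₀[(2.43e-06/3.7)^1.11 + 6.9/3.047e+04] = -1.8 log₁₀[1.37e-07 + 0.000226] = 6.561, so f = 0.02323.
Total minor-loss coefficient ΣK = 1·0.42 + 3·2.1 = 6.72.
ΔP = [f·L/D + ΣK]·(ρV²/2) = [0.02323·53.5/0.534 + 6.72]·(999·0.0333²/2) = [2.328 + 6.72]·0.5539 = 5.011 Pa.
ΔP = 5.011 Pa = 0.00501 kPa.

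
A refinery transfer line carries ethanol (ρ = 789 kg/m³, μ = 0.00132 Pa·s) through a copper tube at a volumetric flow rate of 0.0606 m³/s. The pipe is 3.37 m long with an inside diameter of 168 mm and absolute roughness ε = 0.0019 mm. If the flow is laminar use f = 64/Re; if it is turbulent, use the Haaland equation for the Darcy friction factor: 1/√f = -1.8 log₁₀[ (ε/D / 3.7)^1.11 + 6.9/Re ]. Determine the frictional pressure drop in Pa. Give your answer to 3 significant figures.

ΔP ≈ 868 Pa

Cross-sectional area A = πD²/4 = π(0.168)²/4 = 0.02217 m²; mean velocity V = Q/A = 0.0606/0.02217 = 2.734 m/s.
Reynolds number Re = ρVD/μ = 789 · 2.734 · 0.168 / 0.00132 = 2.745e+05.
Re > 4000 → turbulent. Relative roughness ε/D = 1.9e-06/0.168 = 1.13e-05. Haaland: 1/√f = -1.8 log₁₀[(1.13e-05/3.7)^1.11 + 6.9/2.745e+05] = -1.8 log₁₀[7.56e-07 + 2.51e-05] = 8.256, so f = 0.01467.
Darcy-Weisbach: ΔP = f(L/D)(ρV²/2) = 0.01467·(3.37/0.168)·(789·2.734²/2) = 0.01467·20.06·2948 = 867.6 Pa.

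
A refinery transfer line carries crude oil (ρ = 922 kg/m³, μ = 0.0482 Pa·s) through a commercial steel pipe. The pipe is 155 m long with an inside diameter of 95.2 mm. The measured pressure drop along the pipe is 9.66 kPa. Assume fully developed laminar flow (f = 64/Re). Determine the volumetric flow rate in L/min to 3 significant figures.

For laminar flow, f = 64/Re with Re = ρVD/μ, so Darcy-Weisbach reduces to ΔP = 32μLV/D². Solving for V: V = ΔP·D²/(32μL) = 9660·(0.0952)²/(32·0.0482·155) = 0.3662 m/s.
Check: Re = ρVD/μ = 922·0.3662·0.0952/0.0482 = 666.9 < 2300, so the laminar assumption holds.
Q = V·A = 0.3662·(π/4·0.0952²) = 0.002607 m³/s = 156 L/min.

Q ≈ 156 L/min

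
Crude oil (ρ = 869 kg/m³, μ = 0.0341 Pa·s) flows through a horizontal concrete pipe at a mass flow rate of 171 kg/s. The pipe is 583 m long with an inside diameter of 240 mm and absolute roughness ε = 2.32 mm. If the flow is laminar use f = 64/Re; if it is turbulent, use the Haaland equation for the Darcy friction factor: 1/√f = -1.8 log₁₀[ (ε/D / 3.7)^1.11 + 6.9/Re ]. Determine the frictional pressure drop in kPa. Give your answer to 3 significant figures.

A = πD²/4 = π(0.24)²/4 = 0.04524 m²; mean velocity V = ṁ/(ρA) = 171/(869 · 0.04524) = 4.35 m/s.
Reynolds number Re = ρVD/μ = 869 · 4.35 · 0.24 / 0.0341 = 2.66e+04.
Re > 4000 → turbulent. Relative roughness ε/D = 0.00232/0.24 = 0.00967. Haaland: 1/√f = -1.8 log₁₀[(0.00967/3.7)^1.11 + 6.9/2.66e+04] = -1.8 log₁₀[0.00136 + 0.000259] = 5.024, so f = 0.03962.
Darcy-Weisbach: ΔP = f(L/D)(ρV²/2) = 0.03962·(583/0.24)·(869·4.35²/2) = 0.03962·2429·8221 = 7.912e+05 Pa.
ΔP = 7.912e+05 Pa = 791 kPa.

ΔP ≈ 791 kPa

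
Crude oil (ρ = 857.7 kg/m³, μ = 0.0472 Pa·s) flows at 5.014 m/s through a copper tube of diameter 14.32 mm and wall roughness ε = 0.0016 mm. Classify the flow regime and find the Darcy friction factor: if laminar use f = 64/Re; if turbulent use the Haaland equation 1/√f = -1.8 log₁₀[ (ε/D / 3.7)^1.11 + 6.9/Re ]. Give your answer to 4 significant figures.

Re = ρVD/μ = 857.7·5.014·0.01432/0.0472 = 1305.
Re < 2300 → laminar, so f = 64/Re = 0.04905 (roughness is irrelevant in laminar flow).

f ≈ 0.04905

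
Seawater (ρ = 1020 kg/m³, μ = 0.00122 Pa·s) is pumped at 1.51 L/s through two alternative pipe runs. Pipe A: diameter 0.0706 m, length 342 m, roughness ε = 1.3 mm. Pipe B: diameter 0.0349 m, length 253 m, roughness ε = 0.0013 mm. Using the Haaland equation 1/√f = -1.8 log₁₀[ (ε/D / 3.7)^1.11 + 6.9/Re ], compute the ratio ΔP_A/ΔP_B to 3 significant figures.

Pipe A: V = Q/A = 0.00151/0.003915 = 0.3857 m/s; Re = 2.277e+04; ε/D = 0.0184; Haaland → f = 0.04893; ΔP_A = f(L/D)(ρV²/2) = 1.799e+04 Pa.
Pipe B: V = Q/A = 0.00151/0.0009566 = 1.578 m/s; Re = 4.606e+04; ε/D = 3.72e-05; Haaland → f = 0.02119; ΔP_B = f(L/D)(ρV²/2) = 1.952e+05 Pa.
ΔP_A/ΔP_B = 1.799e+04/1.952e+05 = 0.0921.

ΔP_A/ΔP_B ≈ 0.0921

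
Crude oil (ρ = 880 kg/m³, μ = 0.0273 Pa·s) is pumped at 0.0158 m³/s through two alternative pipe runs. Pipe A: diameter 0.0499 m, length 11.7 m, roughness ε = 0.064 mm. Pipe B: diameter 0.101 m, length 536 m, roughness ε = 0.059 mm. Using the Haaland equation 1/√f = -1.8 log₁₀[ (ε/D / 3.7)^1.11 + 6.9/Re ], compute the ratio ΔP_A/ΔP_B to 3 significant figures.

ΔP_A/ΔP_B ≈ 0.640

Pipe A: V = Q/A = 0.0158/0.001956 = 8.079 m/s; Re = 1.3e+04; ε/D = 0.00128; Haaland → f = 0.0307; ΔP_A = f(L/D)(ρV²/2) = 2.068e+05 Pa.
Pipe B: V = Q/A = 0.0158/0.008012 = 1.972 m/s; Re = 6420; ε/D = 0.000584; Haaland → f = 0.03559; ΔP_B = f(L/D)(ρV²/2) = 3.232e+05 Pa.
ΔP_A/ΔP_B = 2.068e+05/3.232e+05 = 0.640.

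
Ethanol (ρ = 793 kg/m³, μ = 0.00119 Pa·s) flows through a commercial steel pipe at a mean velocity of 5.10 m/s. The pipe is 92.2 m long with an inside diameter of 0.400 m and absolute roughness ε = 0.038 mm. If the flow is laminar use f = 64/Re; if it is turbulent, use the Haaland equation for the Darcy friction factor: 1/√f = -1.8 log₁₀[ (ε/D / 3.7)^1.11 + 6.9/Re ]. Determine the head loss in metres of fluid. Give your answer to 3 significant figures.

h_f ≈ 3.96 m

Reynolds number Re = ρVD/μ = 793 · 5.1 · 0.4 / 0.00119 = 1.359e+06.
Re > 4000 → turbulent. Relative roughness ε/D = 3.8e-05/0.4 = 9.5e-05. Haaland: 1/√f = -1.8 log₁₀[(9.5e-05/3.7)^1.11 + 6.9/1.359e+06] = -1.8 log₁₀[8.03e-06 + 5.08e-06] = 8.789, so f = 0.01295.
Darcy-Weisbach: ΔP = f(L/D)(ρV²/2) = 0.01295·(92.2/0.4)·(793·5.1²/2) = 0.01295·230.5·1.031e+04 = 3.078e+04 Pa.
Head loss h_f = ΔP/(ρg) = 3.078e+04/(793·9.81) = 3.96 m.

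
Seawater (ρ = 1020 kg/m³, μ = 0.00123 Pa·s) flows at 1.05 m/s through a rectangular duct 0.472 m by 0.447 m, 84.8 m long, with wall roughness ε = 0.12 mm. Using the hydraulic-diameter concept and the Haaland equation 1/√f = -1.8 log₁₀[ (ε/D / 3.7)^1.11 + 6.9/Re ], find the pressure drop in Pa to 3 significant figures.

ΔP ≈ 1670 Pa

Hydraulic diameter D_h = 4A/P = 4·(0.472·0.447)/(2·(0.472+0.447)) = 0.8439/1.838 = 0.4592 m.
Re = ρVD_h/μ = 1020·1.05·0.4592/0.00123 = 3.998e+05.
ε/D_h = 0.00012/0.4592 = 0.000261; Haaland gives 1/√f = -1.8 log₁₀[2.47e-05+1.73e-05] = 7.879, so f = 0.01611.
ΔP = f(L/D_h)(ρV²/2) = 0.01611·84.8/0.4592·562.3 = 1673 Pa.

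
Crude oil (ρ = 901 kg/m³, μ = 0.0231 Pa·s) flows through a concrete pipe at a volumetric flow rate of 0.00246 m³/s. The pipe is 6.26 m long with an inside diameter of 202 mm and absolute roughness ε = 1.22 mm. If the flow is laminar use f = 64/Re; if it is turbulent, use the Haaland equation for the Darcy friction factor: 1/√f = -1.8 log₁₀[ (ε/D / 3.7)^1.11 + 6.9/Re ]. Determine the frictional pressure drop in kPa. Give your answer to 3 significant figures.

Cross-sectional area A = πD²/4 = π(0.202)²/4 = 0.03205 m²; mean velocity V = Q/A = 0.00246/0.03205 = 0.07676 m/s.
Reynolds number Re = ρVD/μ = 901 · 0.07676 · 0.202 / 0.0231 = 604.8.
Re < 2300 → laminar flow, so f = 64/Re = 64/604.8 = 0.1058 (the turbulent correlation is not needed).
Darcy-Weisbach: ΔP = f(L/D)(ρV²/2) = 0.1058·(6.26/0.202)·(901·0.07676²/2) = 0.1058·30.99·2.654 = 8.705 Pa.
ΔP = 8.705 Pa = 0.00871 kPa.

ΔP ≈ 0.00871 kPa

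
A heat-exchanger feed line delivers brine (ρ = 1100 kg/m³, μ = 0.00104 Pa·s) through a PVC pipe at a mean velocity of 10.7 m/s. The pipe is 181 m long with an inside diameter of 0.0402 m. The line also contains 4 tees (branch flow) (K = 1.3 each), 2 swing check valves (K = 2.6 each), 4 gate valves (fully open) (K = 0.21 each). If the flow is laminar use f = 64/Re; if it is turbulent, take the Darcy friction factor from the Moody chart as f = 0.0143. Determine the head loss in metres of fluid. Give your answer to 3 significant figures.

h_f ≈ 441 m

Reynolds number Re = ρVD/μ = 1100 · 10.7 · 0.0402 / 0.00104 = 4.55e+05.
Re > 4000 → turbulent; use the Moody-chart value f = 0.0143.
Total minor-loss coefficient ΣK = 4·1.3 + 2·2.6 + 4·0.21 = 11.2.
ΔP = [f·L/D + ΣK]·(ρV²/2) = [0.0143·181/0.0402 + 11.2]·(1100·10.7²/2) = [64.39 + 11.2]·6.297e+04 = 4.762e+06 Pa.
Head loss h_f = ΔP/(ρg) = 4.762e+06/(1100·9.81) = 441 m.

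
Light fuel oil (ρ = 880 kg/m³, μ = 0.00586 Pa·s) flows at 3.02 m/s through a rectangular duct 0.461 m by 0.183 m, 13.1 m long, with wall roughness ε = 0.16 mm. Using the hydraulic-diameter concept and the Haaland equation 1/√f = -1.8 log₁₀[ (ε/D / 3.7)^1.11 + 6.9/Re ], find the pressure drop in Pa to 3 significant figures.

ΔP ≈ 4040 Pa

Hydraulic diameter D_h = 4A/P = 4·(0.461·0.183)/(2·(0.461+0.183)) = 0.3375/1.288 = 0.262 m.
Re = ρVD_h/μ = 880·3.02·0.262/0.00586 = 1.188e+05.
ε/D_h = 0.00016/0.262 = 0.000611; Haaland gives 1/√f = -1.8 log₁₀[6.33e-05+5.81e-05] = 7.048, so f = 0.02013.
ΔP = f(L/D_h)(ρV²/2) = 0.02013·13.1/0.262·4013 = 4039 Pa.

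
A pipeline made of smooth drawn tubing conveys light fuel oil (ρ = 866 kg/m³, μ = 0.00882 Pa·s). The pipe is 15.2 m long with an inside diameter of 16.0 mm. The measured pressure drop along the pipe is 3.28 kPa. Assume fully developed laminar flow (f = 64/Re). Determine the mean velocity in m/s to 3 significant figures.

V ≈ 0.196 m/s

For laminar flow, f = 64/Re with Re = ρVD/μ, so Darcy-Weisbach reduces to ΔP = 32μLV/D². Solving for V: V = ΔP·D²/(32μL) = 3280·(0.016)²/(32·0.00882·15.2) = 0.1957 m/s.
Check: Re = ρVD/μ = 866·0.1957·0.016/0.00882 = 307.5 < 2300, so the laminar assumption holds.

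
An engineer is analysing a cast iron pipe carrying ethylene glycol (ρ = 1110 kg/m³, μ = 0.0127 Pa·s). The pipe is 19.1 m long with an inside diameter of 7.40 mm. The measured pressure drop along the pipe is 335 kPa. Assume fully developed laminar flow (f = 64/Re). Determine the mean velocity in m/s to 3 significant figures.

V ≈ 2.36 m/s

For laminar flow, f = 64/Re with Re = ρVD/μ, so Darcy-Weisbach reduces to ΔP = 32μLV/D². Solving for V: V = ΔP·D²/(32μL) = 3.35e+05·(0.0074)²/(32·0.0127·19.1) = 2.363 m/s.
Check: Re = ρVD/μ = 1110·2.363·0.0074/0.0127 = 1529 < 2300, so the laminar assumption holds.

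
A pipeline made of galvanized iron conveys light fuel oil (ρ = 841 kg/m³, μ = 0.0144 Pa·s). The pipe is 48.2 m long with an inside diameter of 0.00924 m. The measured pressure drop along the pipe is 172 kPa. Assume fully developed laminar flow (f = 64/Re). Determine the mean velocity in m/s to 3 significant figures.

For laminar flow, f = 64/Re with Re = ρVD/μ, so Darcy-Weisbach reduces to ΔP = 32μLV/D². Solving for V: V = ΔP·D²/(32μL) = 1.72e+05·(0.00924)²/(32·0.0144·48.2) = 0.6612 m/s.
Check: Re = ρVD/μ = 841·0.6612·0.00924/0.0144 = 356.8 < 2300, so the laminar assumption holds.

V ≈ 0.661 m/s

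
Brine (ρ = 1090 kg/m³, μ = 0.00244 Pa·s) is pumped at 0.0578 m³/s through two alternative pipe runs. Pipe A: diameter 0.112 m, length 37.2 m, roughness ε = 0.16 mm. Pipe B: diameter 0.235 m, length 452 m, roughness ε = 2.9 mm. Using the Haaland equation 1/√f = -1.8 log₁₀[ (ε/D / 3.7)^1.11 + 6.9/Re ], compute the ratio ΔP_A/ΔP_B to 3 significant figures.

ΔP_A/ΔP_B ≈ 1.80

Pipe A: V = Q/A = 0.0578/0.009852 = 5.867 m/s; Re = 2.935e+05; ε/D = 0.00143; Haaland → f = 0.02218; ΔP_A = f(L/D)(ρV²/2) = 1.382e+05 Pa.
Pipe B: V = Q/A = 0.0578/0.04337 = 1.333 m/s; Re = 1.399e+05; ε/D = 0.0123; Haaland → f = 0.04119; ΔP_B = f(L/D)(ρV²/2) = 7.667e+04 Pa.
ΔP_A/ΔP_B = 1.382e+05/7.667e+04 = 1.80.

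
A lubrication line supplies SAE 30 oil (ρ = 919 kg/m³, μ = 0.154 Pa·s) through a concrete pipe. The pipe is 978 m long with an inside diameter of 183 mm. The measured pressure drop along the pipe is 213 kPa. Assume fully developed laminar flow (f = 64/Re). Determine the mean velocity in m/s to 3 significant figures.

For laminar flow, f = 64/Re with Re = ρVD/μ, so Darcy-Weisbach reduces to ΔP = 32μLV/D². Solving for V: V = ΔP·D²/(32μL) = 2.13e+05·(0.183)²/(32·0.154·978) = 1.48 m/s.
Check: Re = ρVD/μ = 919·1.48·0.183/0.154 = 1616 < 2300, so the laminar assumption holds.

V ≈ 1.48 m/s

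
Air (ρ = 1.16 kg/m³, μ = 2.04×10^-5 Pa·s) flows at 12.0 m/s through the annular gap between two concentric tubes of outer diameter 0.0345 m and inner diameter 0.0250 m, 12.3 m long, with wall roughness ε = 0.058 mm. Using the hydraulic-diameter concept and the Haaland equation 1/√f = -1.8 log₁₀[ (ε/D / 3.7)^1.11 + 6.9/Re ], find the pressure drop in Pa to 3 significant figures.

Hydraulic diameter D_h = 4A/P = D_o - D_i = 0.0345 - 0.025 = 0.0095 m.
Re = ρVD_h/μ = 1.16·12·0.0095/2.04e-05 = 6482.
ε/D_h = 5.8e-05/0.0095 = 0.00611; Haaland gives 1/√f = -1.8 log₁₀[0.000816+0.00106] = 4.907, so f = 0.04154.
ΔP = f(L/D_h)(ρV²/2) = 0.04154·12.3/0.0095·83.52 = 4492 Pa.

ΔP ≈ 4490 Pa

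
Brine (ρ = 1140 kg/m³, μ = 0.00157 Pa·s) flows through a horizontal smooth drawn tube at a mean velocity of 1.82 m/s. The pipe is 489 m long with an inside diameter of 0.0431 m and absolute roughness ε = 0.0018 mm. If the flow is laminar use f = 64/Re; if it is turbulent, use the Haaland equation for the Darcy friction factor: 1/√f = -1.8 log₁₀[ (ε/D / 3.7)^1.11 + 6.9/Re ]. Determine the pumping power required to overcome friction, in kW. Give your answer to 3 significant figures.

P ≈ 1.15 kW

Reynolds number Re = ρVD/μ = 1140 · 1.82 · 0.0431 / 0.00157 = 5.696e+04.
Re > 4000 → turbulent. Relative roughness ε/D = 1.8e-06/0.0431 = 4.18e-05. Haaland: 1/√f = -1.8 log₁₀[(4.18e-05/3.7)^1.11 + 6.9/5.696e+04] = -1.8 log₁₀[3.22e-06 + 0.000121] = 7.03, so f = 0.02024.
Darcy-Weisbach: ΔP = f(L/D)(ρV²/2) = 0.02024·(489/0.0431)·(1140·1.82²/2) = 0.02024·1.135e+04·1888 = 4.335e+05 Pa.
Q = V·A = 1.82·0.001459 = 0.002655 m³/s.
Pumping power P = QΔP = 0.002655·4.335e+05 = 1151 W = 1.15 kW.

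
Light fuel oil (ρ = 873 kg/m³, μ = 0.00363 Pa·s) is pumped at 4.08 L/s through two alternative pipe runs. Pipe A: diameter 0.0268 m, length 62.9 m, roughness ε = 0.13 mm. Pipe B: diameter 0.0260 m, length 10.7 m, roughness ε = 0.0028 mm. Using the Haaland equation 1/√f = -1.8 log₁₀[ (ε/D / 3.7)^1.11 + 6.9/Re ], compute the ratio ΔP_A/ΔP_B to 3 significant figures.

Pipe A: V = Q/A = 0.00408/0.0005641 = 7.233 m/s; Re = 4.662e+04; ε/D = 0.00485; Haaland → f = 0.03195; ΔP_A = f(L/D)(ρV²/2) = 1.712e+06 Pa.
Pipe B: V = Q/A = 0.00408/0.0005309 = 7.685 m/s; Re = 4.805e+04; ε/D = 0.000108; Haaland → f = 0.0212; ΔP_B = f(L/D)(ρV²/2) = 2.249e+05 Pa.
ΔP_A/ΔP_B = 1.712e+06/2.249e+05 = 7.61.

ΔP_A/ΔP_B ≈ 7.61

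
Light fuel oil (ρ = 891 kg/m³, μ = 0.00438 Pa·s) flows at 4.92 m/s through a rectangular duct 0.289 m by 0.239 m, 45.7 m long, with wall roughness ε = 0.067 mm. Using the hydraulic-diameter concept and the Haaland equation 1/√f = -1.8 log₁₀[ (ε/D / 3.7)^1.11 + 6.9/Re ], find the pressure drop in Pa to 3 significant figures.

ΔP ≈ 31500 Pa

Hydraulic diameter D_h = 4A/P = 4·(0.289·0.239)/(2·(0.289+0.239)) = 0.2763/1.056 = 0.2616 m.
Re = ρVD_h/μ = 891·4.92·0.2616/0.00438 = 2.619e+05.
ε/D_h = 6.7e-05/0.2616 = 0.000256; Haaland gives 1/√f = -1.8 log₁₀[2.41e-05+2.64e-05] = 7.734, so f = 0.01672.
ΔP = f(L/D_h)(ρV²/2) = 0.01672·45.7/0.2616·1.078e+04 = 3.149e+04 Pa.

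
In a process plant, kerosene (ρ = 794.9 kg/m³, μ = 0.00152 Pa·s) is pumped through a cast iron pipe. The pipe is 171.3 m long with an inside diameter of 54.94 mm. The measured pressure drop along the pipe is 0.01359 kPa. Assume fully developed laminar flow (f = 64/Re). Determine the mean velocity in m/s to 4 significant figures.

For laminar flow, f = 64/Re with Re = ρVD/μ, so Darcy-Weisbach reduces to ΔP = 32μLV/D². Solving for V: V = ΔP·D²/(32μL) = 13.59·(0.05494)²/(32·0.00152·171.3) = 0.004923 m/s.
Check: Re = ρVD/μ = 794.9·0.004923·0.05494/0.00152 = 141.5 < 2300, so the laminar assumption holds.

V ≈ 0.004923 m/s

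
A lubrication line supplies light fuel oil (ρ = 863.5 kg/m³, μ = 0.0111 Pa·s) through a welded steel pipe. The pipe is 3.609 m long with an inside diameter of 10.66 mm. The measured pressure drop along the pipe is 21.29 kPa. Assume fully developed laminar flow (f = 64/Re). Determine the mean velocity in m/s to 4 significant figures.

V ≈ 1.887 m/s

For laminar flow, f = 64/Re with Re = ρVD/μ, so Darcy-Weisbach reduces to ΔP = 32μLV/D². Solving for V: V = ΔP·D²/(32μL) = 2.129e+04·(0.01066)²/(32·0.0111·3.609) = 1.887 m/s.
Check: Re = ρVD/μ = 863.5·1.887·0.01066/0.0111 = 1565 < 2300, so the laminar assumption holds.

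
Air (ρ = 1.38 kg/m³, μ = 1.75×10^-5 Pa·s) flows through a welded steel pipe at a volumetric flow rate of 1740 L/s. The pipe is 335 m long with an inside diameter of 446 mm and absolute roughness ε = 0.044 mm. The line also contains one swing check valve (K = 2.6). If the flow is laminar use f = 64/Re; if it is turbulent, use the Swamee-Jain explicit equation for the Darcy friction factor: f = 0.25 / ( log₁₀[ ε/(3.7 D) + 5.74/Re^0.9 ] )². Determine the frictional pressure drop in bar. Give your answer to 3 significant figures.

ΔP ≈ 0.0118 bar

Q = 1740 L/s = 1740/1000 = 1.74 m³/s.
Cross-sectional area A = πD²/4 = π(0.446)²/4 = 0.1562 m²; mean velocity V = Q/A = 1.74/0.1562 = 11.14 m/s.
Reynolds number Re = ρVD/μ = 1.38 · 11.14 · 0.446 / 1.75e-05 = 3.917e+05.
Re > 4000 → turbulent. Relative roughness ε/D = 4.4e-05/0.446 = 9.87e-05. Swamee-Jain: f = 0.25/(log₁₀[9.87e-05/3.7 + 5.74/3.917e+05^0.9])² = 0.25/(log₁₀[2.67e-05 + 5.31e-05])² = 0.25/(-4.098)² = 0.01489.
Total minor-loss coefficient ΣK = 1·2.6 = 2.6.
ΔP = [f·L/D + ΣK]·(ρV²/2) = [0.01489·335/0.446 + 2.6]·(1.38·11.14²/2) = [11.18 + 2.6]·85.59 = 1180 Pa.
ΔP = 1180 Pa = 0.0118 bar.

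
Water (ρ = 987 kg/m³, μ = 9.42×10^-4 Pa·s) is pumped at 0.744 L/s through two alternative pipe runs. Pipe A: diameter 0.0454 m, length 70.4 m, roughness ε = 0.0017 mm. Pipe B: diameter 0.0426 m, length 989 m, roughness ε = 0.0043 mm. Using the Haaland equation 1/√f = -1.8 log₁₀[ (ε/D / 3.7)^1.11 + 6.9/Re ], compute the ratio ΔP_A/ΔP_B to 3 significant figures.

Pipe A: V = Q/A = 0.000744/0.001619 = 0.4596 m/s; Re = 2.186e+04; ε/D = 3.74e-05; Haaland → f = 0.02524; ΔP_A = f(L/D)(ρV²/2) = 4080 Pa.
Pipe B: V = Q/A = 0.000744/0.001425 = 0.522 m/s; Re = 2.33e+04; ε/D = 0.000101; Haaland → f = 0.02497; ΔP_B = f(L/D)(ρV²/2) = 7.794e+04 Pa.
ΔP_A/ΔP_B = 4080/7.794e+04 = 0.0523.

ΔP_A/ΔP_B ≈ 0.0523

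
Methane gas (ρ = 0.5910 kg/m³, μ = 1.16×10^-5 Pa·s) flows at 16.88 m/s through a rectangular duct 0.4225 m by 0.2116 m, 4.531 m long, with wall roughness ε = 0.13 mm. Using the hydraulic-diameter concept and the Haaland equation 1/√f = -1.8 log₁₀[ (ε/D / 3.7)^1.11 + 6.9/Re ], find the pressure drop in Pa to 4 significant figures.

Hydraulic diameter D_h = 4A/P = 4·(0.4225·0.2116)/(2·(0.4225+0.2116)) = 0.3576/1.268 = 0.282 m.
Re = ρVD_h/μ = 0.591·16.88·0.282/1.16e-05 = 2.425e+05.
ε/D_h = 0.00013/0.282 = 0.000461; Haaland gives 1/√f = -1.8 log₁₀[4.63e-05+2.85e-05] = 7.427, so f = 0.01813.
ΔP = f(L/D_h)(ρV²/2) = 0.01813·4.531/0.282·84.2 = 24.53 Pa.

ΔP ≈ 24.53 Pa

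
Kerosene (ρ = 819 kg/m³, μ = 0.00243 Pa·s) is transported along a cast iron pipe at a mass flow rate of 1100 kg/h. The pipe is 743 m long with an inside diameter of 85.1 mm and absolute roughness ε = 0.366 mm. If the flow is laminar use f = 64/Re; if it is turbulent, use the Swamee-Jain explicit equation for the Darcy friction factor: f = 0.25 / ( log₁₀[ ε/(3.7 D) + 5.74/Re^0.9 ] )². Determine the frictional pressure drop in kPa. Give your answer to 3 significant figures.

ΔP ≈ 0.523 kPa

ṁ = 1100 kg/h = 1100/3600 = 0.3056 kg/s.
A = πD²/4 = π(0.0851)²/4 = 0.005688 m²; mean velocity V = ṁ/(ρA) = 0.3056/(819 · 0.005688) = 0.06559 m/s.
Reynolds number Re = ρVD/μ = 819 · 0.06559 · 0.0851 / 0.00243 = 1881.
Re < 2300 → laminar flow, so f = 64/Re = 64/1881 = 0.03402 (the turbulent correlation is not needed).
Darcy-Weisbach: ΔP = f(L/D)(ρV²/2) = 0.03402·(743/0.0851)·(819·0.06559²/2) = 0.03402·8731·1.762 = 523.3 Pa.
ΔP = 523.3 Pa = 0.523 kPa.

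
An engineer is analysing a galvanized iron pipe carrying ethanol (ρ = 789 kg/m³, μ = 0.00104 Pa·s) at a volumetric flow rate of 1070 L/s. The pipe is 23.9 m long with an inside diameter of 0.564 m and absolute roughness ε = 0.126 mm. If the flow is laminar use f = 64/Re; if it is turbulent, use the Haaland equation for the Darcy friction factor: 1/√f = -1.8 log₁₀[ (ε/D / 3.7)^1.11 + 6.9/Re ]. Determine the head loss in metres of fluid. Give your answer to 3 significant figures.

h_f ≈ 0.575 m

Q = 1070 L/s = 1070/1000 = 1.07 m³/s.
Cross-sectional area A = πD²/4 = π(0.564)²/4 = 0.2498 m²; mean velocity V = Q/A = 1.07/0.2498 = 4.283 m/s.
Reynolds number Re = ρVD/μ = 789 · 4.283 · 0.564 / 0.00104 = 1.833e+06.
Re > 4000 → turbulent. Relative roughness ε/D = 0.000126/0.564 = 0.000223. Haaland: 1/√f = -1.8 log₁₀[(0.000223/3.7)^1.11 + 6.9/1.833e+06] = -1.8 log₁₀[2.07e-05 + 3.77e-06] = 8.299, so f = 0.01452.
Darcy-Weisbach: ΔP = f(L/D)(ρV²/2) = 0.01452·(23.9/0.564)·(789·4.283²/2) = 0.01452·42.38·7236 = 4452 Pa.
Head loss h_f = ΔP/(ρg) = 4452/(789·9.81) = 0.575 m.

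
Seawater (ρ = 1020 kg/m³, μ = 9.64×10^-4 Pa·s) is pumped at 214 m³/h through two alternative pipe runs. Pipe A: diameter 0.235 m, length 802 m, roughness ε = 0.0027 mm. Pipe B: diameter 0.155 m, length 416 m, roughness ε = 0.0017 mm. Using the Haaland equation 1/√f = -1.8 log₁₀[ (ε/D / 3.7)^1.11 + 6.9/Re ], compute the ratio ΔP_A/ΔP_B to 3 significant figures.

Pipe A: V = Q/A = 0.05944/0.04337 = 1.371 m/s; Re = 3.408e+05; ε/D = 1.15e-05; Haaland → f = 0.01411; ΔP_A = f(L/D)(ρV²/2) = 4.612e+04 Pa.
Pipe B: V = Q/A = 0.05944/0.01887 = 3.15 m/s; Re = 5.167e+05; ε/D = 1.1e-05; Haaland → f = 0.01311; ΔP_B = f(L/D)(ρV²/2) = 1.782e+05 Pa.
ΔP_A/ΔP_B = 4.612e+04/1.782e+05 = 0.259.

ΔP_A/ΔP_B ≈ 0.259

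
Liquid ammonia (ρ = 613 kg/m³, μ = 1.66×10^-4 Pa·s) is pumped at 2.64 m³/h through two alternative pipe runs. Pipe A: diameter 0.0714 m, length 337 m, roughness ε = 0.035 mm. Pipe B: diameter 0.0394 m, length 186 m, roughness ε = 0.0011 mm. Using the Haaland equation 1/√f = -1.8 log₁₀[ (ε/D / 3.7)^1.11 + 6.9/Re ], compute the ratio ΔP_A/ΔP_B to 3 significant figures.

ΔP_A/ΔP_B ≈ 0.112

Pipe A: V = Q/A = 0.0007333/0.004004 = 0.1832 m/s; Re = 4.829e+04; ε/D = 0.00049; Haaland → f = 0.02236; ΔP_A = f(L/D)(ρV²/2) = 1085 Pa.
Pipe B: V = Q/A = 0.0007333/0.001219 = 0.6015 m/s; Re = 8.751e+04; ε/D = 2.79e-05; Haaland → f = 0.01843; ΔP_B = f(L/D)(ρV²/2) = 9649 Pa.
ΔP_A/ΔP_B = 1085/9649 = 0.112.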